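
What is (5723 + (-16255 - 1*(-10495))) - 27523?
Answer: -27560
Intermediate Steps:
(5723 + (-16255 - 1*(-10495))) - 27523 = (5723 + (-16255 + 10495)) - 27523 = (5723 - 5760) - 27523 = -37 - 27523 = -27560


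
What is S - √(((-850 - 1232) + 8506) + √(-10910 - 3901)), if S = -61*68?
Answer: -4148 - √(6424 + I*√14811) ≈ -4228.2 - 0.75917*I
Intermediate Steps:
S = -4148
S - √(((-850 - 1232) + 8506) + √(-10910 - 3901)) = -4148 - √(((-850 - 1232) + 8506) + √(-10910 - 3901)) = -4148 - √((-2082 + 8506) + √(-14811)) = -4148 - √(6424 + I*√14811)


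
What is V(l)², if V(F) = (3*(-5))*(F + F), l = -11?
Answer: 108900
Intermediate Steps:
V(F) = -30*F
V(l)² = (-30*(-11))² = 330² = 108900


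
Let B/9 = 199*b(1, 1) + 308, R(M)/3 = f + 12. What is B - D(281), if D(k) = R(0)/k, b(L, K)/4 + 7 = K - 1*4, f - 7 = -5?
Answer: -19351950/281 ≈ -68868.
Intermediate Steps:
f = 2 (f = 7 - 5 = 2)
b(L, K) = -44 + 4*K (b(L, K) = -28 + 4*(K - 1*4) = -28 + 4*(K - 4) = -28 + 4*(-4 + K) = -28 + (-16 + 4*K) = -44 + 4*K)
R(M) = 42 (R(M) = 3*(2 + 12) = 3*14 = 42)
D(k) = 42/k
B = -68868 (B = 9*(199*(-44 + 4*1) + 308) = 9*(199*(-44 + 4) + 308) = 9*(199*(-40) + 308) = 9*(-7960 + 308) = 9*(-7652) = -68868)
B - D(281) = -68868 - 42/281 = -19351950/281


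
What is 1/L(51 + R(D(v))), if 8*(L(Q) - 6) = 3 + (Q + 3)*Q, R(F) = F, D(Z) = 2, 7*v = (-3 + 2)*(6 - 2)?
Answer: 8/3019 ≈ 0.0026499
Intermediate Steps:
v = -4/7 (v = ((-3 + 2)*(6 - 2))/7 = (-1*4)/7 = (1/7)*(-4) = -4/7 ≈ -0.57143)
L(Q) = 51/8 + Q*(3 + Q)/8 (L(Q) = 6 + (3 + (Q + 3)*Q)/8 = 6 + (3 + (3 + Q)*Q)/8 = 6 + (3 + Q*(3 + Q))/8 = 6 + (3/8 + Q*(3 + Q)/8) = 51/8 + Q*(3 + Q)/8)
1/L(51 + R(D(v))) = 1/(51/8 + (51 + 2)**2/8 + 3*(51 + 2)/8) = 1/(51/8 + (1/8)*53**2 + (3/8)*53) = 1/(51/8 + (1/8)*2809 + 159/8) = 1/(51/8 + 2809/8 + 159/8) = 1/(3019/8) = 8/3019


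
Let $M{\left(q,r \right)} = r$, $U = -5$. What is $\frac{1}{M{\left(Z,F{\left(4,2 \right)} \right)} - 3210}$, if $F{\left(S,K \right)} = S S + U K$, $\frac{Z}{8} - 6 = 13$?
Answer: $- \frac{1}{3204} \approx -0.00031211$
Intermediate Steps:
$Z = 152$ ($Z = 48 + 8 \cdot 13 = 48 + 104 = 152$)
$F{\left(S,K \right)} = S^{2} - 5 K$ ($F{\left(S,K \right)} = S S - 5 K = S^{2} - 5 K$)
$\frac{1}{M{\left(Z,F{\left(4,2 \right)} \right)} - 3210} = \frac{1}{\left(4^{2} - 10\right) - 3210} = \frac{1}{\left(16 - 10\right) - 3210} = \frac{1}{6 - 3210} = \frac{1}{-3204} = - \frac{1}{3204}$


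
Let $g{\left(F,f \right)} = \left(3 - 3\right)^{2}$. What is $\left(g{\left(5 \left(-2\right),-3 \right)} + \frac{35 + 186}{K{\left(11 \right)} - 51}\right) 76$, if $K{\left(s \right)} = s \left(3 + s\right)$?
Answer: $\frac{16796}{103} \approx 163.07$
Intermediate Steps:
$g{\left(F,f \right)} = 0$ ($g{\left(F,f \right)} = 0^{2} = 0$)
$\left(g{\left(5 \left(-2\right),-3 \right)} + \frac{35 + 186}{K{\left(11 \right)} - 51}\right) 76 = \left(0 + \frac{35 + 186}{11 \left(3 + 11\right) - 51}\right) 76 = \left(0 + \frac{221}{11 \cdot 14 - 51}\right) 76 = \left(0 + \frac{221}{154 - 51}\right) 76 = \left(0 + \frac{221}{103}\right) 76 = \frac{221}{103} \cdot 76 = \frac{16796}{103}$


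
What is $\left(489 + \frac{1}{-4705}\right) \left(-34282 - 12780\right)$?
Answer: $- \frac{108277614128}{4705} \approx -2.3013 \cdot 10^{7}$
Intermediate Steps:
$\left(489 + \frac{1}{-4705}\right) \left(-34282 - 12780\right) = \left(489 - \frac{1}{4705}\right) \left(-34282 + \left(-16382 + 3602\right)\right) = \frac{2300744 \left(-34282 - 12780\right)}{4705} = \frac{2300744}{4705} \left(-47062\right) = - \frac{108277614128}{4705}$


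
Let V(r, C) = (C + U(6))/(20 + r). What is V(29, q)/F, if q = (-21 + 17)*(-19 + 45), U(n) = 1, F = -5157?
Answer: 103/252693 ≈ 0.00040761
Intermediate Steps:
q = -104 (q = -4*26 = -104)
V(r, C) = (1 + C)/(20 + r) (V(r, C) = (C + 1)/(20 + r) = (1 + C)/(20 + r))
V(29, q)/F = ((1 - 104)/(20 + 29))/(-5157) = (-103/49)*(-1/5157) = ((1/49)*(-103))*(-1/5157) = -103/49*(-1/5157) = 103/252693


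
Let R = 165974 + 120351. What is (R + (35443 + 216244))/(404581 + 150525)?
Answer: 269006/277553 ≈ 0.96921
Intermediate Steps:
R = 286325
(R + (35443 + 216244))/(404581 + 150525) = (286325 + (35443 + 216244))/(404581 + 150525) = (286325 + 251687)/555106 = 538012*(1/555106) = 269006/277553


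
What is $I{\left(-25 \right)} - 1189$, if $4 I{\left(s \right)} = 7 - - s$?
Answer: $- \frac{2387}{2} \approx -1193.5$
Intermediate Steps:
$I{\left(s \right)} = \frac{7}{4} + \frac{s}{4}$ ($I{\left(s \right)} = \frac{7 - - s}{4} = \frac{7 + s}{4} = \frac{7}{4} + \frac{s}{4}$)
$I{\left(-25 \right)} - 1189 = \left(\frac{7}{4} + \frac{1}{4} \left(-25\right)\right) - 1189 = \left(\frac{7}{4} - \frac{25}{4}\right) - 1189 = - \frac{9}{2} - 1189 = - \frac{2387}{2}$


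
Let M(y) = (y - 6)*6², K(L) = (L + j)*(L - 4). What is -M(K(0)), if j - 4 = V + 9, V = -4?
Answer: 1512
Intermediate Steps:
j = 9 (j = 4 + (-4 + 9) = 4 + 5 = 9)
K(L) = (-4 + L)*(9 + L) (K(L) = (L + 9)*(L - 4) = (9 + L)*(-4 + L) = (-4 + L)*(9 + L))
M(y) = -216 + 36*y (M(y) = (-6 + y)*36 = -216 + 36*y)
-M(K(0)) = -(-216 + 36*(-36 + 0² + 5*0)) = -(-216 + 36*(-36 + 0 + 0)) = -(-216 + 36*(-36)) = -(-216 - 1296) = -1*(-1512) = 1512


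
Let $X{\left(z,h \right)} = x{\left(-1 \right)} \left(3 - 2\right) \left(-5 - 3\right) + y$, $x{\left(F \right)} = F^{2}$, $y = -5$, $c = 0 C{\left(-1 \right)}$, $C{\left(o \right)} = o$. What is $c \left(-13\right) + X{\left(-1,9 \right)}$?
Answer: $-13$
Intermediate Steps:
$c = 0$ ($c = 0 \left(-1\right) = 0$)
$X{\left(z,h \right)} = -13$ ($X{\left(z,h \right)} = \left(-1\right)^{2} \left(3 - 2\right) \left(-5 - 3\right) - 5 = 1 \cdot 1 \left(-8\right) - 5 = 1 \left(-8\right) - 5 = -8 - 5 = -13$)
$c \left(-13\right) + X{\left(-1,9 \right)} = 0 \left(-13\right) - 13 = 0 - 13 = -13$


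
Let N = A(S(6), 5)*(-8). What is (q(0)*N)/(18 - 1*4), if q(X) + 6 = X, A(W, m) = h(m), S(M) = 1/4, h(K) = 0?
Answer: 0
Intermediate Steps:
S(M) = ¼
A(W, m) = 0
q(X) = -6 + X
N = 0 (N = 0*(-8) = 0)
(q(0)*N)/(18 - 1*4) = ((-6 + 0)*0)/(18 - 1*4) = (-6*0)/(18 - 4) = 0/14 = 0*(1/14) = 0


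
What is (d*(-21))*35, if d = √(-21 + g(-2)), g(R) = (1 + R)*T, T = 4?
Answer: -3675*I ≈ -3675.0*I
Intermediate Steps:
g(R) = 4 + 4*R (g(R) = (1 + R)*4 = 4 + 4*R)
d = 5*I (d = √(-21 + (4 + 4*(-2))) = √(-21 + (4 - 8)) = √(-21 - 4) = √(-25) = 5*I ≈ 5.0*I)
(d*(-21))*35 = ((5*I)*(-21))*35 = -105*I*35 = -3675*I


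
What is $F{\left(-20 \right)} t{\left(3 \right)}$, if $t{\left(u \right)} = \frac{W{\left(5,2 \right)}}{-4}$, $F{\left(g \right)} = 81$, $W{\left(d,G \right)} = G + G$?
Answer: $-81$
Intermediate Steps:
$W{\left(d,G \right)} = 2 G$
$t{\left(u \right)} = -1$ ($t{\left(u \right)} = \frac{2 \cdot 2}{-4} = 4 \left(- \frac{1}{4}\right) = -1$)
$F{\left(-20 \right)} t{\left(3 \right)} = 81 \left(-1\right) = -81$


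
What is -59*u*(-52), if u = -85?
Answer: -260780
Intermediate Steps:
-59*u*(-52) = -59*(-85)*(-52) = 5015*(-52) = -260780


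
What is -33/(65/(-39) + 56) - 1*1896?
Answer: -309147/163 ≈ -1896.6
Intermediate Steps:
-33/(65/(-39) + 56) - 1*1896 = -33/(65*(-1/39) + 56) - 1896 = -33/(-5/3 + 56) - 1896 = -33/(163/3) - 1896 = (3/163)*(-33) - 1896 = -99/163 - 1896 = -309147/163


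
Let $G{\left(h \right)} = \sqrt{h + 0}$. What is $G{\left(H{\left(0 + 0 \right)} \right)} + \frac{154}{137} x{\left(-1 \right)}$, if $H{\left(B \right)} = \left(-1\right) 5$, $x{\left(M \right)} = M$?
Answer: $- \frac{154}{137} + i \sqrt{5} \approx -1.1241 + 2.2361 i$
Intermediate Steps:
$H{\left(B \right)} = -5$
$G{\left(h \right)} = \sqrt{h}$
$G{\left(H{\left(0 + 0 \right)} \right)} + \frac{154}{137} x{\left(-1 \right)} = \sqrt{-5} + \frac{154}{137} \left(-1\right) = i \sqrt{5} + 154 \cdot \frac{1}{137} \left(-1\right) = i \sqrt{5} + \frac{154}{137} \left(-1\right) = i \sqrt{5} - \frac{154}{137} = - \frac{154}{137} + i \sqrt{5}$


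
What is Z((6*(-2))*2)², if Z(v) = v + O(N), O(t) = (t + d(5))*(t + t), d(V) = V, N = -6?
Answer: 144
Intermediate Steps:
O(t) = 2*t*(5 + t) (O(t) = (t + 5)*(t + t) = (5 + t)*(2*t) = 2*t*(5 + t))
Z(v) = 12 + v (Z(v) = v + 2*(-6)*(5 - 6) = v + 2*(-6)*(-1) = v + 12 = 12 + v)
Z((6*(-2))*2)² = (12 + (6*(-2))*2)² = (12 - 12*2)² = (12 - 24)² = (-12)² = 144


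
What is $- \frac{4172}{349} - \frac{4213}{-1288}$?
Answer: $- \frac{3903199}{449512} \approx -8.6832$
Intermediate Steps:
$- \frac{4172}{349} - \frac{4213}{-1288} = \left(-4172\right) \frac{1}{349} - - \frac{4213}{1288} = - \frac{4172}{349} + \frac{4213}{1288} = - \frac{3903199}{449512}$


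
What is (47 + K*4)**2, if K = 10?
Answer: 7569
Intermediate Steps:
(47 + K*4)**2 = (47 + 10*4)**2 = (47 + 40)**2 = 87**2 = 7569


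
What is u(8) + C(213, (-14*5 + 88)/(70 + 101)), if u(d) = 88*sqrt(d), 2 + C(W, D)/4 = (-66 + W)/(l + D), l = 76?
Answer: -66/241 + 176*sqrt(2) ≈ 248.63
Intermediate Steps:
C(W, D) = -8 + 4*(-66 + W)/(76 + D) (C(W, D) = -8 + 4*((-66 + W)/(76 + D)) = -8 + 4*(-66 + W)/(76 + D))
u(8) + C(213, (-14*5 + 88)/(70 + 101)) = 88*sqrt(8) + 4*(-218 + 213 - 2*(-14*5 + 88)/(70 + 101))/(76 + (-14*5 + 88)/(70 + 101)) = 88*(2*sqrt(2)) + 4*(-218 + 213 - 2*(-70 + 88)/171)/(76 + (-70 + 88)/171) = 176*sqrt(2) + 4*(-218 + 213 - 36/171)/(76 + 18*(1/171)) = 176*sqrt(2) + 4*(-218 + 213 - 2*2/19)/(76 + 2/19) = 176*sqrt(2) + 4*(-218 + 213 - 4/19)/(1446/19) = 176*sqrt(2) + 4*(19/1446)*(-99/19) = 176*sqrt(2) - 66/241 = -66/241 + 176*sqrt(2)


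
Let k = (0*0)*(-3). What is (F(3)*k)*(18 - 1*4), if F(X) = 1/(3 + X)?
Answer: 0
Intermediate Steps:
k = 0 (k = 0*(-3) = 0)
(F(3)*k)*(18 - 1*4) = (0/(3 + 3))*(18 - 1*4) = (0/6)*(18 - 4) = ((1/6)*0)*14 = 0*14 = 0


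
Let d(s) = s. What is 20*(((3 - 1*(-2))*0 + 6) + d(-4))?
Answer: 40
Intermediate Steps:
20*(((3 - 1*(-2))*0 + 6) + d(-4)) = 20*(((3 - 1*(-2))*0 + 6) - 4) = 20*(((3 + 2)*0 + 6) - 4) = 20*((5*0 + 6) - 4) = 20*((0 + 6) - 4) = 20*(6 - 4) = 20*2 = 40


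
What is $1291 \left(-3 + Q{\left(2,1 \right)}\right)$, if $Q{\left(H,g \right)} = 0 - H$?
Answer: $-6455$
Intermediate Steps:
$Q{\left(H,g \right)} = - H$
$1291 \left(-3 + Q{\left(2,1 \right)}\right) = 1291 \left(-3 - 2\right) = 1291 \left(-5\right) = -6455$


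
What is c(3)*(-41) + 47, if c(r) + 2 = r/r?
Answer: 88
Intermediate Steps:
c(r) = -1 (c(r) = -2 + r/r = -2 + 1 = -1)
c(3)*(-41) + 47 = -1*(-41) + 47 = 41 + 47 = 88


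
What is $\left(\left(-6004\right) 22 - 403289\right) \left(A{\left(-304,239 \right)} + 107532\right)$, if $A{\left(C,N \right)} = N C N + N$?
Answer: $9239007848901$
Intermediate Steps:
$A{\left(C,N \right)} = N + C N^{2}$ ($A{\left(C,N \right)} = C N N + N = C N^{2} + N = N + C N^{2}$)
$\left(\left(-6004\right) 22 - 403289\right) \left(A{\left(-304,239 \right)} + 107532\right) = \left(\left(-6004\right) 22 - 403289\right) \left(239 \left(1 - 72656\right) + 107532\right) = \left(-132088 - 403289\right) \left(239 \left(1 - 72656\right) + 107532\right) = - 535377 \left(239 \left(-72655\right) + 107532\right) = - 535377 \left(-17364545 + 107532\right) = \left(-535377\right) \left(-17257013\right) = 9239007848901$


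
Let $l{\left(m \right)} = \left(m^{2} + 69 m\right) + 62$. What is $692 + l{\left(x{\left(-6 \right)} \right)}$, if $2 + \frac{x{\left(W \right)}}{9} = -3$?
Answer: $-326$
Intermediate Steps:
$x{\left(W \right)} = -45$ ($x{\left(W \right)} = -18 + 9 \left(-3\right) = -18 - 27 = -45$)
$l{\left(m \right)} = 62 + m^{2} + 69 m$
$692 + l{\left(x{\left(-6 \right)} \right)} = 692 + \left(62 + \left(-45\right)^{2} + 69 \left(-45\right)\right) = 692 + \left(62 + 2025 - 3105\right) = 692 - 1018 = -326$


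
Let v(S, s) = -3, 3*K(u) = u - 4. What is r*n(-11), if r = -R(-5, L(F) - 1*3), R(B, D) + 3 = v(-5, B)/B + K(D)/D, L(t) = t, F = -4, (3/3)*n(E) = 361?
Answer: 71117/105 ≈ 677.30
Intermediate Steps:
K(u) = -4/3 + u/3 (K(u) = (u - 4)/3 = (-4 + u)/3 = -4/3 + u/3)
n(E) = 361
R(B, D) = -3 - 3/B + (-4/3 + D/3)/D (R(B, D) = -3 + (-3/B + (-4/3 + D/3)/D) = -3 - 3/B + (-4/3 + D/3)/D)
r = 197/105 (r = -(-8/3 - 3/(-5) - 4/(3*(-4 - 1*3))) = -(-8/3 - 3*(-1/5) - 4/(3*(-4 - 3))) = -(-8/3 + 3/5 - 4/3/(-7)) = -(-8/3 + 3/5 - 4/3*(-1/7)) = -(-8/3 + 3/5 + 4/21) = -1*(-197/105) = 197/105 ≈ 1.8762)
r*n(-11) = (197/105)*361 = 71117/105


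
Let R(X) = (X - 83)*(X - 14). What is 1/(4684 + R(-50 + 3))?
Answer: 1/12614 ≈ 7.9277e-5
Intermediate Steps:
R(X) = (-83 + X)*(-14 + X)
1/(4684 + R(-50 + 3)) = 1/(4684 + (1162 + (-50 + 3)**2 - 97*(-50 + 3))) = 1/(4684 + (1162 + (-47)**2 - 97*(-47))) = 1/(4684 + (1162 + 2209 + 4559)) = 1/(4684 + 7930) = 1/12614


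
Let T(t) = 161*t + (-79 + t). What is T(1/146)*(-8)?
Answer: 45488/73 ≈ 623.12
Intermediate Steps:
T(t) = -79 + 162*t
T(1/146)*(-8) = (-79 + 162/146)*(-8) = (-79 + 162*(1/146))*(-8) = (-79 + 81/73)*(-8) = -5686/73*(-8) = 45488/73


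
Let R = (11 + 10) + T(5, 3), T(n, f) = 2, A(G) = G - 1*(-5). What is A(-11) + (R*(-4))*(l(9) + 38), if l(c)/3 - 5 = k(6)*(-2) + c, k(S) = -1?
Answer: -7918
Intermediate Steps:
A(G) = 5 + G (A(G) = G + 5 = 5 + G)
l(c) = 21 + 3*c (l(c) = 15 + 3*(-1*(-2) + c) = 15 + 3*(2 + c) = 15 + (6 + 3*c) = 21 + 3*c)
R = 23 (R = (11 + 10) + 2 = 21 + 2 = 23)
A(-11) + (R*(-4))*(l(9) + 38) = (5 - 11) + (23*(-4))*((21 + 3*9) + 38) = -6 - 92*((21 + 27) + 38) = -6 - 92*(48 + 38) = -6 - 92*86 = -6 - 7912 = -7918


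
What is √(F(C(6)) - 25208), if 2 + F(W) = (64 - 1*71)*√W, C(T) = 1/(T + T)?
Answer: √(-907560 - 42*√3)/6 ≈ 158.78*I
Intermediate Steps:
C(T) = 1/(2*T)
F(W) = -2 - 7*√W (F(W) = -2 + (64 - 1*71)*√W = -2 + (64 - 71)*√W = -2 - 7*√W)
√(F(C(6)) - 25208) = √((-2 - 7*√3/6) - 25208) = √(-25210 - 7*√3/6)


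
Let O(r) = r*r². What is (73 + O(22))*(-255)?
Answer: -2733855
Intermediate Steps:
O(r) = r³
(73 + O(22))*(-255) = (73 + 22³)*(-255) = (73 + 10648)*(-255) = 10721*(-255) = -2733855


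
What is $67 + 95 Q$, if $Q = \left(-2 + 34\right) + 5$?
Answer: $3582$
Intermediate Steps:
$Q = 37$ ($Q = 32 + 5 = 37$)
$67 + 95 Q = 67 + 95 \cdot 37 = 67 + 3515 = 3582$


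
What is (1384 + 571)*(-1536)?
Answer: -3002880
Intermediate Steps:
(1384 + 571)*(-1536) = 1955*(-1536) = -3002880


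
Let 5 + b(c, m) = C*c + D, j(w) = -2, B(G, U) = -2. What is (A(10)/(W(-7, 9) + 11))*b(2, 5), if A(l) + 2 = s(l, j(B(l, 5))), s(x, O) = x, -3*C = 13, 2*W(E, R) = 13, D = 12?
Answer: -16/21 ≈ -0.76190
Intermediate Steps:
W(E, R) = 13/2 (W(E, R) = (½)*13 = 13/2)
C = -13/3 (C = -⅓*13 = -13/3 ≈ -4.3333)
A(l) = -2 + l
b(c, m) = 7 - 13*c/3 (b(c, m) = -5 + (-13*c/3 + 12) = -5 + (12 - 13*c/3) = 7 - 13*c/3)
(A(10)/(W(-7, 9) + 11))*b(2, 5) = ((-2 + 10)/(13/2 + 11))*(7 - 13/3*2) = (8/(35/2))*(7 - 26/3) = ((2/35)*8)*(-5/3) = (16/35)*(-5/3) = -16/21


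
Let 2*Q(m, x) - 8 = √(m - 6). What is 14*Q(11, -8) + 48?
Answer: 104 + 7*√5 ≈ 119.65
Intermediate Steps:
Q(m, x) = 4 + √(-6 + m)/2 (Q(m, x) = 4 + √(m - 6)/2 = 4 + √(-6 + m)/2)
14*Q(11, -8) + 48 = 14*(4 + √(-6 + 11)/2) + 48 = 14*(4 + √5/2) + 48 = (56 + 7*√5) + 48 = 104 + 7*√5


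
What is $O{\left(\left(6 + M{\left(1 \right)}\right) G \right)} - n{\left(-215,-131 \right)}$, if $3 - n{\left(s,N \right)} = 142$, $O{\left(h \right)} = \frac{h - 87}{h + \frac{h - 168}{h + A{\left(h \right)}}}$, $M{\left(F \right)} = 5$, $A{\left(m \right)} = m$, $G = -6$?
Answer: $\frac{22197}{157} \approx 141.38$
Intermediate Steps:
$O{\left(h \right)} = \frac{-87 + h}{h + \frac{-168 + h}{2 h}}$ ($O{\left(h \right)} = \frac{h - 87}{h + \frac{h - 168}{h + h}} = \frac{-87 + h}{h + \frac{-168 + h}{2 h}}$)
$n{\left(s,N \right)} = -139$ ($n{\left(s,N \right)} = 3 - 142 = -139$)
$O{\left(\left(6 + M{\left(1 \right)}\right) G \right)} - n{\left(-215,-131 \right)} = \frac{2 \left(6 + 5\right) \left(-6\right) \left(-87 + \left(6 + 5\right) \left(-6\right)\right)}{-168 + \left(6 + 5\right) \left(-6\right) + 2 \left(\left(6 + 5\right) \left(-6\right)\right)^{2}} - -139 = \frac{2 \cdot 11 \left(-6\right) \left(-87 + 11 \left(-6\right)\right)}{-168 + 11 \left(-6\right) + 2 \left(11 \left(-6\right)\right)^{2}} + 139 = 2 \left(-66\right) \frac{1}{-168 - 66 + 2 \left(-66\right)^{2}} \left(-87 - 66\right) + 139 = 2 \left(-66\right) \frac{1}{-168 - 66 + 2 \cdot 4356} \left(-153\right) + 139 = 2 \left(-66\right) \frac{1}{-168 - 66 + 8712} \left(-153\right) + 139 = 2 \left(-66\right) \frac{1}{8478} \left(-153\right) + 139 = \frac{374}{157} + 139 = \frac{22197}{157}$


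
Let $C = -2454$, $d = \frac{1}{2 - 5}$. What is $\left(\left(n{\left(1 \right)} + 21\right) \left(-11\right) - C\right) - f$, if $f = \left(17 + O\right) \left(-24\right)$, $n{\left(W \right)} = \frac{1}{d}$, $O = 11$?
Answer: $2928$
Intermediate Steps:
$d = - \frac{1}{3}$ ($d = \frac{1}{-3} = - \frac{1}{3} \approx -0.33333$)
$n{\left(W \right)} = -3$ ($n{\left(W \right)} = \frac{1}{- \frac{1}{3}} = -3$)
$f = -672$ ($f = \left(17 + 11\right) \left(-24\right) = 28 \left(-24\right) = -672$)
$\left(\left(n{\left(1 \right)} + 21\right) \left(-11\right) - C\right) - f = \left(\left(-3 + 21\right) \left(-11\right) - -2454\right) - -672 = \left(18 \left(-11\right) + 2454\right) + 672 = \left(-198 + 2454\right) + 672 = 2256 + 672 = 2928$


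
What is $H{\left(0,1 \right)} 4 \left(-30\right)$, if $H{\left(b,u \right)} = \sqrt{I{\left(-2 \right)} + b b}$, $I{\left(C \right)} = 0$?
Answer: $0$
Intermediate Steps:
$H{\left(b,u \right)} = \sqrt{b^{2}}$ ($H{\left(b,u \right)} = \sqrt{0 + b b} = \sqrt{0 + b^{2}} = \sqrt{b^{2}}$)
$H{\left(0,1 \right)} 4 \left(-30\right) = \sqrt{0^{2}} \cdot 4 \left(-30\right) = \sqrt{0} \cdot 4 \left(-30\right) = 0 \cdot 4 \left(-30\right) = 0 \left(-30\right) = 0$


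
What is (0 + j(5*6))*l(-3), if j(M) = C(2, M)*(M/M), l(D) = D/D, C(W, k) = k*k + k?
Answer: 930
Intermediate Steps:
C(W, k) = k + k² (C(W, k) = k² + k = k + k²)
l(D) = 1
j(M) = M*(1 + M) (j(M) = (M*(1 + M))*(M/M) = (M*(1 + M))*1 = M*(1 + M))
(0 + j(5*6))*l(-3) = (0 + (5*6)*(1 + 5*6))*1 = (0 + 30*(1 + 30))*1 = (0 + 30*31)*1 = (0 + 930)*1 = 930*1 = 930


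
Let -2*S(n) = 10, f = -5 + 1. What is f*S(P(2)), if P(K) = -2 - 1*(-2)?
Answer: 20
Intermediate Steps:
P(K) = 0 (P(K) = -2 + 2 = 0)
f = -4
S(n) = -5 (S(n) = -1/2*10 = -5)
f*S(P(2)) = -4*(-5) = 20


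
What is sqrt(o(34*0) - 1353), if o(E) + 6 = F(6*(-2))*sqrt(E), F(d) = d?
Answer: 3*I*sqrt(151) ≈ 36.865*I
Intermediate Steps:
o(E) = -6 - 12*sqrt(E) (o(E) = -6 + (6*(-2))*sqrt(E) = -6 - 12*sqrt(E))
sqrt(o(34*0) - 1353) = sqrt((-6 - 12*sqrt(34*0)) - 1353) = sqrt((-6 - 12*sqrt(0)) - 1353) = sqrt((-6 - 12*0) - 1353) = sqrt((-6 + 0) - 1353) = sqrt(-6 - 1353) = sqrt(-1359) = 3*I*sqrt(151)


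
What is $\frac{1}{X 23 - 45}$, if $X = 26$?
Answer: $\frac{1}{553} \approx 0.0018083$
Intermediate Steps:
$\frac{1}{X 23 - 45} = \frac{1}{26 \cdot 23 - 45} = \frac{1}{598 - 45} = \frac{1}{553}$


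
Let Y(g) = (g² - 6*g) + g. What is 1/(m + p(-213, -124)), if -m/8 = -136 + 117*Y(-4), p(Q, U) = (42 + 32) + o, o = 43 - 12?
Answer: -1/32503 ≈ -3.0766e-5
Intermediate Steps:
o = 31
Y(g) = g² - 5*g
p(Q, U) = 105 (p(Q, U) = (42 + 32) + 31 = 74 + 31 = 105)
m = -32608 (m = -8*(-136 + 117*(-4*(-5 - 4))) = -8*(-136 + 117*(-4*(-9))) = -8*(-136 + 117*36) = -8*(-136 + 4212) = -8*4076 = -32608)
1/(m + p(-213, -124)) = 1/(-32608 + 105) = 1/(-32503) = -1/32503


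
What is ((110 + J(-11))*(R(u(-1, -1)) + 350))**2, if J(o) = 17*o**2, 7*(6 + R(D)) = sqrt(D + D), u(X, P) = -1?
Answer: 27228933922718/49 + 3230771632*I*sqrt(2)/7 ≈ 5.5569e+11 + 6.5271e+8*I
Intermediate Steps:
R(D) = -6 + sqrt(2)*sqrt(D)/7 (R(D) = -6 + sqrt(D + D)/7 = -6 + sqrt(2*D)/7 = -6 + (sqrt(2)*sqrt(D))/7 = -6 + sqrt(2)*sqrt(D)/7)
((110 + J(-11))*(R(u(-1, -1)) + 350))**2 = ((110 + 17*(-11)**2)*((-6 + sqrt(2)*sqrt(-1)/7) + 350))**2 = ((110 + 17*121)*((-6 + sqrt(2)*I/7) + 350))**2 = ((110 + 2057)*((-6 + I*sqrt(2)/7) + 350))**2 = (2167*(344 + I*sqrt(2)/7))**2 = (745448 + 2167*I*sqrt(2)/7)**2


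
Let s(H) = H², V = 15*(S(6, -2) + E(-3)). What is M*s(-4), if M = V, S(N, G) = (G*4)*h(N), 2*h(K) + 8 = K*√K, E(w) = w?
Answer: 6960 - 5760*√6 ≈ -7149.1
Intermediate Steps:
h(K) = -4 + K^(3/2)/2 (h(K) = -4 + (K*√K)/2 = -4 + K^(3/2)/2)
S(N, G) = 4*G*(-4 + N^(3/2)/2) (S(N, G) = (G*4)*(-4 + N^(3/2)/2) = (4*G)*(-4 + N^(3/2)/2) = 4*G*(-4 + N^(3/2)/2))
V = 435 - 360*√6 (V = 15*(2*(-2)*(-8 + 6^(3/2)) - 3) = 15*(2*(-2)*(-8 + 6*√6) - 3) = 15*((32 - 24*√6) - 3) = 15*(29 - 24*√6) = 435 - 360*√6 ≈ -446.82)
M = 435 - 360*√6 ≈ -446.82
M*s(-4) = (435 - 360*√6)*(-4)² = (435 - 360*√6)*16 = 6960 - 5760*√6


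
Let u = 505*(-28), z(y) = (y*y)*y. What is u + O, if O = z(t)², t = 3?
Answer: -13411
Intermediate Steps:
z(y) = y³ (z(y) = y²*y = y³)
u = -14140
O = 729 (O = (3³)² = 27² = 729)
u + O = -14140 + 729 = -13411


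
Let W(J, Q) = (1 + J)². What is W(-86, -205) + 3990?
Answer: 11215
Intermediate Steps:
W(-86, -205) + 3990 = (1 - 86)² + 3990 = (-85)² + 3990 = 7225 + 3990 = 11215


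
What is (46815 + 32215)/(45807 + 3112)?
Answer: 79030/48919 ≈ 1.6155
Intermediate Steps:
(46815 + 32215)/(45807 + 3112) = 79030/48919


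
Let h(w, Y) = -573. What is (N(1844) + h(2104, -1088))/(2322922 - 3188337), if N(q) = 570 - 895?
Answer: 898/865415 ≈ 0.0010377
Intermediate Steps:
N(q) = -325
(N(1844) + h(2104, -1088))/(2322922 - 3188337) = (-325 - 573)/(2322922 - 3188337) = -898/(-865415) = -898*(-1/865415) = 898/865415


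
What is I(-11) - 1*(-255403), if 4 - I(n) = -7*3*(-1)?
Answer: 255386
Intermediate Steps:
I(n) = -17 (I(n) = 4 - (-7*3)*(-1) = 4 - (-21)*(-1) = 4 - 1*21 = 4 - 21 = -17)
I(-11) - 1*(-255403) = -17 - 1*(-255403) = -17 + 255403 = 255386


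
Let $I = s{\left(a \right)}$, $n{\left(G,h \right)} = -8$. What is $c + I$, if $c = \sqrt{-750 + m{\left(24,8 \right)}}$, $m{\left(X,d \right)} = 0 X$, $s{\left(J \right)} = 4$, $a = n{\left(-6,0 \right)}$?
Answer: $4 + 5 i \sqrt{30} \approx 4.0 + 27.386 i$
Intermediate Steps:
$a = -8$
$m{\left(X,d \right)} = 0$
$c = 5 i \sqrt{30}$ ($c = \sqrt{-750 + 0} = \sqrt{-750} = 5 i \sqrt{30} \approx 27.386 i$)
$I = 4$
$c + I = 5 i \sqrt{30} + 4 = 4 + 5 i \sqrt{30}$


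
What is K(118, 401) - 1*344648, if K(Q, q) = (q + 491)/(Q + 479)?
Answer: -205753964/597 ≈ -3.4465e+5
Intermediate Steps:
K(Q, q) = (491 + q)/(479 + Q)
K(118, 401) - 1*344648 = (491 + 401)/(479 + 118) - 1*344648 = 892/597 - 344648 = -205753964/597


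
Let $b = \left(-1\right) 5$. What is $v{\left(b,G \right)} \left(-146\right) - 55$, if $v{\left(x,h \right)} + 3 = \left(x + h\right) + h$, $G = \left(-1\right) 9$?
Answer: $3741$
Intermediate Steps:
$G = -9$
$b = -5$
$v{\left(x,h \right)} = -3 + x + 2 h$ ($v{\left(x,h \right)} = -3 + \left(\left(x + h\right) + h\right) = -3 + \left(\left(h + x\right) + h\right) = -3 + \left(x + 2 h\right) = -3 + x + 2 h$)
$v{\left(b,G \right)} \left(-146\right) - 55 = \left(-3 - 5 + 2 \left(-9\right)\right) \left(-146\right) - 55 = \left(-3 - 5 - 18\right) \left(-146\right) - 55 = \left(-26\right) \left(-146\right) - 55 = 3796 - 55 = 3741$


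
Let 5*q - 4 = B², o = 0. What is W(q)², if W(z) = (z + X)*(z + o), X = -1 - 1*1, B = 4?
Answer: 64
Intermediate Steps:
X = -2 (X = -1 - 1 = -2)
q = 4 (q = ⅘ + (⅕)*4² = ⅘ + (⅕)*16 = ⅘ + 16/5 = 4)
W(z) = z*(-2 + z) (W(z) = (z - 2)*(z + 0) = (-2 + z)*z = z*(-2 + z))
W(q)² = (4*(-2 + 4))² = (4*2)² = 8² = 64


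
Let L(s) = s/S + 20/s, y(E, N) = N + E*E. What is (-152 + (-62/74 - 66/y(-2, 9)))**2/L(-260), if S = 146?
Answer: -421171006977/31376111 ≈ -13423.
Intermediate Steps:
y(E, N) = N + E**2
L(s) = 20/s + s/146 (L(s) = s/146 + 20/s = 20/s + s/146)
(-152 + (-62/74 - 66/y(-2, 9)))**2/L(-260) = (-152 + (-62/74 - 66/(9 + (-2)**2)))**2/(20/(-260) + (1/146)*(-260)) = (-152 + (-62*1/74 - 66/(9 + 4)))**2/(20*(-1/260) - 130/73) = (-152 + (-31/37 - 66/13))**2/(-1/13 - 130/73) = (-152 + (-31/37 - 66*1/13))**2/(-1763/949) = (-152 + (-31/37 - 66/13))**2*(-949/1763) = (-152 - 2845/481)**2*(-949/1763) = (-75957/481)**2*(-949/1763) = (5769465849/231361)*(-949/1763) = -421171006977/31376111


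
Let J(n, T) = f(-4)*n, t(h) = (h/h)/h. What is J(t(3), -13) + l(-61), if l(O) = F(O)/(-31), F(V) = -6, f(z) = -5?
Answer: -137/93 ≈ -1.4731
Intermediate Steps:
t(h) = 1/h
J(n, T) = -5*n
l(O) = 6/31 (l(O) = -6/(-31) = -6*(-1/31) = 6/31)
J(t(3), -13) + l(-61) = -5/3 + 6/31 = -137/93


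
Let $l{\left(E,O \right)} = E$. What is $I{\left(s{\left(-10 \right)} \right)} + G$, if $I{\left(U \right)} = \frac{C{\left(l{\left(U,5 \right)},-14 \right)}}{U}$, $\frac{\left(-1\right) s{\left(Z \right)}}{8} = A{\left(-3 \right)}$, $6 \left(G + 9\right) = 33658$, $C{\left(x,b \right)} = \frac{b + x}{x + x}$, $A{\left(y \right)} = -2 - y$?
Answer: $\frac{1075295}{192} \approx 5600.5$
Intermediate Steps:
$C{\left(x,b \right)} = \frac{b + x}{2 x}$
$G = \frac{16802}{3}$ ($G = -9 + \frac{1}{6} \cdot 33658 = -9 + \frac{16829}{3} = \frac{16802}{3} \approx 5600.7$)
$s{\left(Z \right)} = -8$ ($s{\left(Z \right)} = - 8 \left(-2 - -3\right) = - 8 \left(-2 + 3\right) = \left(-8\right) 1 = -8$)
$I{\left(U \right)} = \frac{-14 + U}{2 U^{2}}$ ($I{\left(U \right)} = \frac{\frac{1}{2} \frac{1}{U} \left(-14 + U\right)}{U} = \frac{-14 + U}{2 U^{2}}$)
$I{\left(s{\left(-10 \right)} \right)} + G = \frac{-14 - 8}{2 \cdot 64} + \frac{16802}{3} = \frac{1}{2} \cdot \frac{1}{64} \left(-22\right) + \frac{16802}{3} = - \frac{11}{64} + \frac{16802}{3} = \frac{1075295}{192}$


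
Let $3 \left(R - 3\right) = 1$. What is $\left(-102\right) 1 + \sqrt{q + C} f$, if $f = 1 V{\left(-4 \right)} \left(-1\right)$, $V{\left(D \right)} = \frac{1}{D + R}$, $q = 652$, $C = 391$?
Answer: $-102 + \frac{3 \sqrt{1043}}{2} \approx -53.557$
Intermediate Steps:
$R = \frac{10}{3}$ ($R = 3 + \frac{1}{3} \cdot 1 = 3 + \frac{1}{3} = \frac{10}{3} \approx 3.3333$)
$V{\left(D \right)} = \frac{1}{\frac{10}{3} + D}$ ($V{\left(D \right)} = \frac{1}{D + \frac{10}{3}} = \frac{1}{\frac{10}{3} + D}$)
$f = \frac{3}{2}$ ($f = 1 \frac{3}{10 + 3 \left(-4\right)} \left(-1\right) = 1 \frac{3}{10 - 12} \left(-1\right) = 1 \frac{3}{-2} \left(-1\right) = 1 \cdot 3 \left(- \frac{1}{2}\right) \left(-1\right) = 1 \left(- \frac{3}{2}\right) \left(-1\right) = \left(- \frac{3}{2}\right) \left(-1\right) = \frac{3}{2} \approx 1.5$)
$\left(-102\right) 1 + \sqrt{q + C} f = \left(-102\right) 1 + \sqrt{652 + 391} \cdot \frac{3}{2} = -102 + \sqrt{1043} \cdot \frac{3}{2} = -102 + \frac{3 \sqrt{1043}}{2}$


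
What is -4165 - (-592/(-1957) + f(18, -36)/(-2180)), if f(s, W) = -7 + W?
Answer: -17770347611/4266260 ≈ -4165.3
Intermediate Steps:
-4165 - (-592/(-1957) + f(18, -36)/(-2180)) = -4165 - (-592/(-1957) + (-7 - 36)/(-2180)) = -4165 - (-592*(-1/1957) - 43*(-1/2180)) = -4165 - (592/1957 + 43/2180) = -4165 - 1*1374711/4266260 = -4165 - 1374711/4266260 = -17770347611/4266260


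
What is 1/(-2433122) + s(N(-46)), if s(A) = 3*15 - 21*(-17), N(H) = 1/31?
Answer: 978115043/2433122 ≈ 402.00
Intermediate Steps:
N(H) = 1/31
s(A) = 402 (s(A) = 45 + 357 = 402)
1/(-2433122) + s(N(-46)) = 1/(-2433122) + 402 = -1/2433122 + 402 = 978115043/2433122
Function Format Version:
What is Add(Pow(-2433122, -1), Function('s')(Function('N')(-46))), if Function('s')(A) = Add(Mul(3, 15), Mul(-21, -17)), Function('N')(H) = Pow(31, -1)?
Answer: Rational(978115043, 2433122) ≈ 402.00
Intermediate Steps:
Function('N')(H) = Rational(1, 31)
Function('s')(A) = 402 (Function('s')(A) = Add(45, 357) = 402)
Add(Pow(-2433122, -1), Function('s')(Function('N')(-46))) = Add(Pow(-2433122, -1), 402) = Add(Rational(-1, 2433122), 402) = Rational(978115043, 2433122)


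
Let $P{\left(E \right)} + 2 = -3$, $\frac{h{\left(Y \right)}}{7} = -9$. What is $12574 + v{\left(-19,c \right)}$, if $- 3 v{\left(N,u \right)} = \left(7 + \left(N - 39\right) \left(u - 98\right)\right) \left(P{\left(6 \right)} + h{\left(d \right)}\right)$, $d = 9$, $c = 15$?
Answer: $121850$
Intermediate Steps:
$h{\left(Y \right)} = -63$ ($h{\left(Y \right)} = 7 \left(-9\right) = -63$)
$P{\left(E \right)} = -5$ ($P{\left(E \right)} = -2 - 3 = -5$)
$v{\left(N,u \right)} = \frac{476}{3} + \frac{68 \left(-98 + u\right) \left(-39 + N\right)}{3}$ ($v{\left(N,u \right)} = - \frac{\left(7 + \left(N - 39\right) \left(u - 98\right)\right) \left(-5 - 63\right)}{3} = - \frac{\left(7 + \left(-39 + N\right) \left(-98 + u\right)\right) \left(-68\right)}{3} = - \frac{\left(7 + \left(-98 + u\right) \left(-39 + N\right)\right) \left(-68\right)}{3} = - \frac{-476 - 68 \left(-98 + u\right) \left(-39 + N\right)}{3} = \frac{476}{3} + \frac{68 \left(-98 + u\right) \left(-39 + N\right)}{3}$)
$12574 + v{\left(-19,c \right)} = 12574 + \left(\frac{260372}{3} - 13260 - - \frac{126616}{3} + \frac{68}{3} \left(-19\right) 15\right) = 12574 + \left(\frac{260372}{3} - 13260 + \frac{126616}{3} - 6460\right) = 12574 + 109276 = 121850$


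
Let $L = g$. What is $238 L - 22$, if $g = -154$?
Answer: $-36674$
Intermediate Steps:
$L = -154$
$238 L - 22 = 238 \left(-154\right) - 22 = -36652 - 22 = -36674$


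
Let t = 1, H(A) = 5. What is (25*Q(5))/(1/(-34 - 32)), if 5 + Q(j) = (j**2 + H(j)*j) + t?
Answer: -75900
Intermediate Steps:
Q(j) = -4 + j**2 + 5*j (Q(j) = -5 + ((j**2 + 5*j) + 1) = -5 + (1 + j**2 + 5*j) = -4 + j**2 + 5*j)
(25*Q(5))/(1/(-34 - 32)) = (25*(-4 + 5**2 + 5*5))/(1/(-34 - 32)) = (25*(-4 + 25 + 25))/(1/(-66)) = (25*46)/(-1/66) = 1150*(-66) = -75900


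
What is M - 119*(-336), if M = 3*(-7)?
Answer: 39963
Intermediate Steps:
M = -21
M - 119*(-336) = -21 - 119*(-336) = -21 + 39984 = 39963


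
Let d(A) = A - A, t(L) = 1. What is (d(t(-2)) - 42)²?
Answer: 1764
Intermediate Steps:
d(A) = 0
(d(t(-2)) - 42)² = (0 - 42)² = (-42)² = 1764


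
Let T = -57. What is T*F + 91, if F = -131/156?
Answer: 7221/52 ≈ 138.87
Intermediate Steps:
F = -131/156 (F = -131*1/156 = -131/156 ≈ -0.83974)
T*F + 91 = -57*(-131/156) + 91 = 2489/52 + 91 = 7221/52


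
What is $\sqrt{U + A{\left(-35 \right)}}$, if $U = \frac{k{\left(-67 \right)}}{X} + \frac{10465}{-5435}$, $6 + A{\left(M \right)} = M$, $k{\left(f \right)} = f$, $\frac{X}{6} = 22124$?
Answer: $\frac{i \sqrt{223433965849669158}}{72146364} \approx 6.5518 i$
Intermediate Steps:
$X = 132744$ ($X = 6 \cdot 22124 = 132744$)
$A{\left(M \right)} = -6 + M$
$U = - \frac{277906021}{144292728}$ ($U = - \frac{67}{132744} + \frac{10465}{-5435} = \left(-67\right) \frac{1}{132744} + 10465 \left(- \frac{1}{5435}\right) = - \frac{67}{132744} - \frac{2093}{1087} = - \frac{277906021}{144292728} \approx -1.926$)
$\sqrt{U + A{\left(-35 \right)}} = \sqrt{- \frac{277906021}{144292728} - 41} = \sqrt{- \frac{6193907869}{144292728}} = \frac{i \sqrt{223433965849669158}}{72146364}$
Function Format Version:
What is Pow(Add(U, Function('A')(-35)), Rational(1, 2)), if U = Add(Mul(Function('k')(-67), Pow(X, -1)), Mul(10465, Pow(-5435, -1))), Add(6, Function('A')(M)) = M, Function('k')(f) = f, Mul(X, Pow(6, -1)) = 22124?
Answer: Mul(Rational(1, 72146364), I, Pow(223433965849669158, Rational(1, 2))) ≈ Mul(6.5518, I)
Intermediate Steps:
X = 132744 (X = Mul(6, 22124) = 132744)
Function('A')(M) = Add(-6, M)
U = Rational(-277906021, 144292728) (U = Add(Mul(-67, Pow(132744, -1)), Mul(10465, Pow(-5435, -1))) = Add(Mul(-67, Rational(1, 132744)), Mul(10465, Rational(-1, 5435))) = Add(Rational(-67, 132744), Rational(-2093, 1087)) = Rational(-277906021, 144292728) ≈ -1.9260)
Pow(Add(U, Function('A')(-35)), Rational(1, 2)) = Pow(Add(Rational(-277906021, 144292728), Add(-6, -35)), Rational(1, 2)) = Pow(Add(Rational(-277906021, 144292728), -41), Rational(1, 2)) = Pow(Rational(-6193907869, 144292728), Rational(1, 2)) = Mul(Rational(1, 72146364), I, Pow(223433965849669158, Rational(1, 2)))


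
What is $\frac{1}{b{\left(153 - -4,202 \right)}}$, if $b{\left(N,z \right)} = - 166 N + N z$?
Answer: $\frac{1}{5652} \approx 0.00017693$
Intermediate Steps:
$\frac{1}{b{\left(153 - -4,202 \right)}} = \frac{1}{\left(153 - -4\right) \left(-166 + 202\right)} = \frac{1}{\left(153 + 4\right) 36} = \frac{1}{157 \cdot 36} = \frac{1}{5652}$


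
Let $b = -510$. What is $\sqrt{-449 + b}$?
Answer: $i \sqrt{959} \approx 30.968 i$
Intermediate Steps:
$\sqrt{-449 + b} = \sqrt{-449 - 510} = \sqrt{-959} = i \sqrt{959}$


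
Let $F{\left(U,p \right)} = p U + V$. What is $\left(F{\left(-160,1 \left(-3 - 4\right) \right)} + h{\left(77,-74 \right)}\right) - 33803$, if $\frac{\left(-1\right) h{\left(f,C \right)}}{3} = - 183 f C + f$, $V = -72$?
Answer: $-3161188$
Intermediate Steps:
$h{\left(f,C \right)} = - 3 f + 549 C f$ ($h{\left(f,C \right)} = - 3 \left(- 183 f C + f\right) = - 3 \left(- 183 C f + f\right) = - 3 \left(f - 183 C f\right) = - 3 f + 549 C f$)
$F{\left(U,p \right)} = -72 + U p$ ($F{\left(U,p \right)} = p U - 72 = U p - 72 = -72 + U p$)
$\left(F{\left(-160,1 \left(-3 - 4\right) \right)} + h{\left(77,-74 \right)}\right) - 33803 = \left(\left(-72 - 160 \cdot 1 \left(-3 - 4\right)\right) + 3 \cdot 77 \left(-1 + 183 \left(-74\right)\right)\right) - 33803 = \left(\left(-72 - 160 \cdot 1 \left(-7\right)\right) + 3 \cdot 77 \left(-1 - 13542\right)\right) - 33803 = \left(\left(-72 - -1120\right) + 3 \cdot 77 \left(-13543\right)\right) - 33803 = \left(\left(-72 + 1120\right) - 3128433\right) - 33803 = \left(1048 - 3128433\right) - 33803 = -3127385 - 33803 = -3161188$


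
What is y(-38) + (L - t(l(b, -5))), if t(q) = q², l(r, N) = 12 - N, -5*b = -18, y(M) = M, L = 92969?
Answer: 92642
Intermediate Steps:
b = 18/5 (b = -⅕*(-18) = 18/5 ≈ 3.6000)
y(-38) + (L - t(l(b, -5))) = -38 + (92969 - (12 - 1*(-5))²) = -38 + (92969 - (12 + 5)²) = -38 + (92969 - 1*17²) = -38 + (92969 - 1*289) = -38 + (92969 - 289) = -38 + 92680 = 92642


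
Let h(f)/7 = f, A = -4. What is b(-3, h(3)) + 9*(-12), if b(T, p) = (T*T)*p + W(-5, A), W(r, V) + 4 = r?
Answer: 72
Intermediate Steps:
h(f) = 7*f
W(r, V) = -4 + r
b(T, p) = -9 + p*T² (b(T, p) = (T*T)*p + (-4 - 5) = T²*p - 9 = p*T² - 9 = -9 + p*T²)
b(-3, h(3)) + 9*(-12) = (-9 + (7*3)*(-3)²) + 9*(-12) = (-9 + 21*9) - 108 = (-9 + 189) - 108 = 180 - 108 = 72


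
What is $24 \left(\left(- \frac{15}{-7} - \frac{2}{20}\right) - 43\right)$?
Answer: $- \frac{34404}{35} \approx -982.97$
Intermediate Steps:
$24 \left(\left(- \frac{15}{-7} - \frac{2}{20}\right) - 43\right) = 24 \left(\left(\left(-15\right) \left(- \frac{1}{7}\right) - \frac{1}{10}\right) - 43\right) = 24 \left(\left(\frac{15}{7} - \frac{1}{10}\right) - 43\right) = 24 \left(\frac{143}{70} - 43\right) = 24 \left(- \frac{2867}{70}\right) = - \frac{34404}{35}$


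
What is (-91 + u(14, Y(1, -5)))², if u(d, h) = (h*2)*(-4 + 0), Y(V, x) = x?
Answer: 2601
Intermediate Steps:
u(d, h) = -8*h (u(d, h) = (2*h)*(-4) = -8*h)
(-91 + u(14, Y(1, -5)))² = (-91 - 8*(-5))² = (-91 + 40)² = (-51)² = 2601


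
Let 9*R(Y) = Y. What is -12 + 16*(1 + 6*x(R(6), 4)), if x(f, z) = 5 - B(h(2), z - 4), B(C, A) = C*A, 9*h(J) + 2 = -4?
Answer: 484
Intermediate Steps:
h(J) = -2/3 (h(J) = -2/9 + (1/9)*(-4) = -2/9 - 4/9 = -2/3)
R(Y) = Y/9
B(C, A) = A*C
x(f, z) = 7/3 + 2*z/3 (x(f, z) = 5 - (z - 4)*(-2)/3 = 5 - (-4 + z)*(-2)/3 = 5 - (8/3 - 2*z/3) = 5 + (-8/3 + 2*z/3) = 7/3 + 2*z/3)
-12 + 16*(1 + 6*x(R(6), 4)) = -12 + 16*(1 + 6*(7/3 + (2/3)*4)) = -12 + 16*(1 + 6*(7/3 + 8/3)) = -12 + 16*(1 + 6*5) = -12 + 16*(1 + 30) = -12 + 16*31 = -12 + 496 = 484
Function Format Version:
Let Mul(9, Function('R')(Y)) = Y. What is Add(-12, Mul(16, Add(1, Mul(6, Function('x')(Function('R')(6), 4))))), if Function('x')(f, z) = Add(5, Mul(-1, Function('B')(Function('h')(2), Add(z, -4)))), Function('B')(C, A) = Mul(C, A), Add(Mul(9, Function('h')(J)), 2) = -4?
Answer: 484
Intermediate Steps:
Function('h')(J) = Rational(-2, 3) (Function('h')(J) = Add(Rational(-2, 9), Mul(Rational(1, 9), -4)) = Add(Rational(-2, 9), Rational(-4, 9)) = Rational(-2, 3))
Function('R')(Y) = Mul(Rational(1, 9), Y)
Function('B')(C, A) = Mul(A, C)
Function('x')(f, z) = Add(Rational(7, 3), Mul(Rational(2, 3), z)) (Function('x')(f, z) = Add(5, Mul(-1, Mul(Add(z, -4), Rational(-2, 3)))) = Add(5, Mul(-1, Mul(Add(-4, z), Rational(-2, 3)))) = Add(5, Mul(-1, Add(Rational(8, 3), Mul(Rational(-2, 3), z)))) = Add(5, Add(Rational(-8, 3), Mul(Rational(2, 3), z))) = Add(Rational(7, 3), Mul(Rational(2, 3), z)))
Add(-12, Mul(16, Add(1, Mul(6, Function('x')(Function('R')(6), 4))))) = Add(-12, Mul(16, Add(1, Mul(6, Add(Rational(7, 3), Mul(Rational(2, 3), 4)))))) = Add(-12, Mul(16, Add(1, Mul(6, Add(Rational(7, 3), Rational(8, 3)))))) = Add(-12, Mul(16, Add(1, Mul(6, 5)))) = Add(-12, Mul(16, Add(1, 30))) = Add(-12, Mul(16, 31)) = Add(-12, 496) = 484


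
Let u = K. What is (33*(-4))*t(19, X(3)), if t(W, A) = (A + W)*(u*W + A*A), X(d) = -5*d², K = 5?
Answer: 7275840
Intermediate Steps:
u = 5
t(W, A) = (A + W)*(A² + 5*W) (t(W, A) = (A + W)*(5*W + A*A) = (A + W)*(5*W + A²) = (A + W)*(A² + 5*W))
(33*(-4))*t(19, X(3)) = (33*(-4))*((-5*3²)³ + 5*19² + 19*(-5*3²)² + 5*(-5*3²)*19) = -132*((-5*9)³ + 5*361 + 19*(-5*9)² + 5*(-5*9)*19) = -132*((-45)³ + 1805 + 19*(-45)² + 5*(-45)*19) = -132*(-91125 + 1805 + 19*2025 - 4275) = -132*(-91125 + 1805 + 38475 - 4275) = -132*(-55120) = 7275840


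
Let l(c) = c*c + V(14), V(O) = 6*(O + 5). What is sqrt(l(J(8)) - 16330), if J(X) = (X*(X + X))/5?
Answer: 6*I*sqrt(10806)/5 ≈ 124.74*I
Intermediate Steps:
V(O) = 30 + 6*O (V(O) = 6*(5 + O) = 30 + 6*O)
J(X) = 2*X**2/5 (J(X) = (X*(2*X))*(1/5) = (2*X**2)*(1/5) = 2*X**2/5)
l(c) = 114 + c**2 (l(c) = c*c + (30 + 6*14) = c**2 + (30 + 84) = c**2 + 114 = 114 + c**2)
sqrt(l(J(8)) - 16330) = sqrt((114 + ((2/5)*8**2)**2) - 16330) = sqrt((114 + ((2/5)*64)**2) - 16330) = sqrt((114 + (128/5)**2) - 16330) = sqrt((114 + 16384/25) - 16330) = sqrt(19234/25 - 16330) = sqrt(-389016/25) = 6*I*sqrt(10806)/5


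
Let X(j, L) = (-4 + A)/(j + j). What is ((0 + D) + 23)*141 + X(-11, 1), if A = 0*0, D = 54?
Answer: 119429/11 ≈ 10857.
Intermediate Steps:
A = 0
X(j, L) = -2/j (X(j, L) = (-4 + 0)/(j + j) = -4*1/(2*j) = -2/j)
((0 + D) + 23)*141 + X(-11, 1) = ((0 + 54) + 23)*141 - 2/(-11) = (54 + 23)*141 - 2*(-1/11) = 77*141 + 2/11 = 10857 + 2/11 = 119429/11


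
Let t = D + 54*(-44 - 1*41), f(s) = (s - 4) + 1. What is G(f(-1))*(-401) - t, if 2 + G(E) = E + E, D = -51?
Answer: 8651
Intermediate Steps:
f(s) = -3 + s (f(s) = (-4 + s) + 1 = -3 + s)
G(E) = -2 + 2*E (G(E) = -2 + (E + E) = -2 + 2*E)
t = -4641 (t = -51 + 54*(-44 - 1*41) = -51 + 54*(-44 - 41) = -51 + 54*(-85) = -51 - 4590 = -4641)
G(f(-1))*(-401) - t = (-2 + 2*(-3 - 1))*(-401) - 1*(-4641) = (-2 + 2*(-4))*(-401) + 4641 = (-2 - 8)*(-401) + 4641 = -10*(-401) + 4641 = 4010 + 4641 = 8651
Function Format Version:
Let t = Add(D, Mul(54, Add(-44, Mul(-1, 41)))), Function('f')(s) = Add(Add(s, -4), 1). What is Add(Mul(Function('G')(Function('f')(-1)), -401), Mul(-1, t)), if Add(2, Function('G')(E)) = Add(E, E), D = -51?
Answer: 8651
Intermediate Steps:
Function('f')(s) = Add(-3, s) (Function('f')(s) = Add(Add(-4, s), 1) = Add(-3, s))
Function('G')(E) = Add(-2, Mul(2, E)) (Function('G')(E) = Add(-2, Add(E, E)) = Add(-2, Mul(2, E)))
t = -4641 (t = Add(-51, Mul(54, Add(-44, Mul(-1, 41)))) = Add(-51, Mul(54, Add(-44, -41))) = Add(-51, Mul(54, -85)) = Add(-51, -4590) = -4641)
Add(Mul(Function('G')(Function('f')(-1)), -401), Mul(-1, t)) = Add(Mul(Add(-2, Mul(2, Add(-3, -1))), -401), Mul(-1, -4641)) = Add(Mul(Add(-2, Mul(2, -4)), -401), 4641) = Add(Mul(Add(-2, -8), -401), 4641) = Add(Mul(-10, -401), 4641) = Add(4010, 4641) = 8651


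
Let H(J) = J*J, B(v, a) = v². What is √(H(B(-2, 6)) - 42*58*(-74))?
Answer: 2*√45070 ≈ 424.59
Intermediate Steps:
H(J) = J²
√(H(B(-2, 6)) - 42*58*(-74)) = √(((-2)²)² - 42*58*(-74)) = √(4² - 2436*(-74)) = √(16 + 180264) = √180280 = 2*√45070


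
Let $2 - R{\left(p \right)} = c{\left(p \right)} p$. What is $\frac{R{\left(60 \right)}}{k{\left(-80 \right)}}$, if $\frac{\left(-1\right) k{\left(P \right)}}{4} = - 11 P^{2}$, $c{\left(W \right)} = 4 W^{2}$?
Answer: $- \frac{431999}{140800} \approx -3.0682$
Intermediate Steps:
$R{\left(p \right)} = 2 - 4 p^{3}$ ($R{\left(p \right)} = 2 - 4 p^{2} p = 2 - 4 p^{3}$)
$k{\left(P \right)} = 44 P^{2}$ ($k{\left(P \right)} = - 4 \left(- 11 P^{2}\right) = 44 P^{2}$)
$\frac{R{\left(60 \right)}}{k{\left(-80 \right)}} = \frac{2 - 4 \cdot 60^{3}}{44 \left(-80\right)^{2}} = \frac{2 - 864000}{44 \cdot 6400} = \frac{2 - 864000}{281600} = \left(-863998\right) \frac{1}{281600} = - \frac{431999}{140800}$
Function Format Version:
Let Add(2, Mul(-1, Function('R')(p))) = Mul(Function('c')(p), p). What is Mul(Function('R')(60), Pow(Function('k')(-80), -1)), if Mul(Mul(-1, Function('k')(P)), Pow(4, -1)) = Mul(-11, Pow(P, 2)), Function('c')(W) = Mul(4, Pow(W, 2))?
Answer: Rational(-431999, 140800) ≈ -3.0682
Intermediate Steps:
Function('R')(p) = Add(2, Mul(-4, Pow(p, 3))) (Function('R')(p) = Add(2, Mul(-1, Mul(Mul(4, Pow(p, 2)), p))) = Add(2, Mul(-1, Mul(4, Pow(p, 3)))) = Add(2, Mul(-4, Pow(p, 3))))
Function('k')(P) = Mul(44, Pow(P, 2)) (Function('k')(P) = Mul(-4, Mul(-11, Pow(P, 2))) = Mul(44, Pow(P, 2)))
Mul(Function('R')(60), Pow(Function('k')(-80), -1)) = Mul(Add(2, Mul(-4, Pow(60, 3))), Pow(Mul(44, Pow(-80, 2)), -1)) = Mul(Add(2, Mul(-4, 216000)), Pow(Mul(44, 6400), -1)) = Mul(Add(2, -864000), Pow(281600, -1)) = Mul(-863998, Rational(1, 281600)) = Rational(-431999, 140800)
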